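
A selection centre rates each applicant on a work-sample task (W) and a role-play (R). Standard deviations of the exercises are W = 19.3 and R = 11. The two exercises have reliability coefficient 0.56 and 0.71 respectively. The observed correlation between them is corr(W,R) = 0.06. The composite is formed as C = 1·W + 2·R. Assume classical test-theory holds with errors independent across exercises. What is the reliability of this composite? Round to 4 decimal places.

0.6647

Var(C) = 19.3² + 2²·11² + 2·[2·19.3·11·0.06] = 856.49 + 50.952 = 907.442.
Under uncorrelated errors the observed covariances equal the true-score covariances, so only the own-variance terms attenuate.
True-score variance = [19.3²·0.56 + 2²·11²·0.71] + 50.952 = 552.234 + 50.952 = 603.186.
Reliability = 603.186 / 907.442 = 0.6647.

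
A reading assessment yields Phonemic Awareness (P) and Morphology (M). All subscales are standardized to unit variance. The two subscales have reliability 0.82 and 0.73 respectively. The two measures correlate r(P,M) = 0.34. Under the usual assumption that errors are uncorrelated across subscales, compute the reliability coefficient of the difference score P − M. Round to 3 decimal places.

0.659

Var(P−M) = 1 + 1 − 2·0.34 = 2 − 0.68 = 1.32.
Because errors are independent across components, Cov(Tᵢ,Tⱼ) = Cov(Xᵢ,Xⱼ); the off-diagonal part of the true-score variance is the same as above.
True-score variance = [0.82 + 0.73] − 0.68 = 1.55 − 0.68 = 0.87.
Reliability = 0.87 / 1.32 = 0.659.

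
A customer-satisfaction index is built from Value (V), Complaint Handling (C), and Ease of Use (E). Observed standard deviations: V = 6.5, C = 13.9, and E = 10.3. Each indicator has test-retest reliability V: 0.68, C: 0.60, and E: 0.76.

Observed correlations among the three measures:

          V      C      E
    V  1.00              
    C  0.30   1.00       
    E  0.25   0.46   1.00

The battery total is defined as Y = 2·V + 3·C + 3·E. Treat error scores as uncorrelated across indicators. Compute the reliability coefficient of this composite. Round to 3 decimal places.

0.786

Var(Y) = 2²·6.5² + 3²·13.9² + 3²·10.3² + 2·[6·6.5·13.9·0.30 + 6·6.5·10.3·0.25 + 9·13.9·10.3·0.46] = 2862.7 + 1711.56 = 4574.26.
Under uncorrelated errors the observed covariances equal the true-score covariances, so only the own-variance terms attenuate.
True-score variance = [2²·6.5²·0.68 + 3²·13.9²·0.60 + 3²·10.3²·0.76] + 1711.56 = 1883.91 + 1711.56 = 3595.47.
Reliability = 3595.47 / 4574.26 = 0.786.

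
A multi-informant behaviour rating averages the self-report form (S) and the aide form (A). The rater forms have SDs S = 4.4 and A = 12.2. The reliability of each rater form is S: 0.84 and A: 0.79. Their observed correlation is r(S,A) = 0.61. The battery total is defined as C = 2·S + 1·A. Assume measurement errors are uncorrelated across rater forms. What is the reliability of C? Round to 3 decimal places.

0.878

Var(C) = 2²·4.4² + 12.2² + 2·[2·4.4·12.2·0.61] = 226.28 + 130.979 = 357.259.
Under uncorrelated errors the observed covariances equal the true-score covariances, so only the own-variance terms attenuate.
True-score variance = [2²·4.4²·0.84 + 12.2²·0.79] + 130.979 = 182.633 + 130.979 = 313.612.
Reliability = 313.612 / 357.259 = 0.878.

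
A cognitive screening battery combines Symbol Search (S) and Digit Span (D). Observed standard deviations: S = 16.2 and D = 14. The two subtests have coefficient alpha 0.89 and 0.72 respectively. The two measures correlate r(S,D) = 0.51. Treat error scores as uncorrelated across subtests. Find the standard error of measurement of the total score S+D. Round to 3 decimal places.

9.151

Var(total) = 458.44 + 231.336 = 689.776.
True-score variance = 374.692 + 231.336 = 606.028, so reliability = 0.8786.
Error variance = 689.776 − 606.028 = 83.7484; SEM = √83.7484 = 9.151.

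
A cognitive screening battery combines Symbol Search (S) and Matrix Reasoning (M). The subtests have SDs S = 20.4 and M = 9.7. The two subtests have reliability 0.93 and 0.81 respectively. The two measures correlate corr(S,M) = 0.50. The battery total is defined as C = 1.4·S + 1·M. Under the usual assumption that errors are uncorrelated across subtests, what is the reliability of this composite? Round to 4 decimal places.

0.9368

Var(C) = 1.4²·20.4² + 9.7² + 2·[1.4·20.4·9.7·0.50] = 909.764 + 277.032 = 1186.8.
With uncorrelated errors the cross-covariances are all true-score covariance, so they carry over unchanged; only the diagonal terms shrink to ρᵢσᵢ².
True-score variance = [1.4²·20.4²·0.93 + 9.7²·0.81] + 277.032 = 834.789 + 277.032 = 1111.82.
Reliability = 1111.82 / 1186.8 = 0.9368.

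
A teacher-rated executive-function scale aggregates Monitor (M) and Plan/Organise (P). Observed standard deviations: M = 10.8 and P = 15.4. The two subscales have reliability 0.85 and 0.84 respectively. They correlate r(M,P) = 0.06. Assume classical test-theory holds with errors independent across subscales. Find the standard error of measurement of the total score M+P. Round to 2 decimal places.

7.45

Var(total) = 353.8 + 19.9584 = 373.758.
True-score variance = 298.358 + 19.9584 = 318.317, so reliability = 0.8517.
Error variance = 373.758 − 318.317 = 55.4416; SEM = √55.4416 = 7.45.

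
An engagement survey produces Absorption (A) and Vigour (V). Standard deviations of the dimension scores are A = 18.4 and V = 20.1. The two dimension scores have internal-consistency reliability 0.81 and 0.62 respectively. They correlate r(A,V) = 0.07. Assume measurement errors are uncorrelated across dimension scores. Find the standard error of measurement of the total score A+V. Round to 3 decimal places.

14.760

Var(total) = 742.57 + 51.7776 = 794.348.
True-score variance = 524.72 + 51.7776 = 576.497, so reliability = 0.7257.
Error variance = 794.348 − 576.497 = 217.85; SEM = √217.85 = 14.760.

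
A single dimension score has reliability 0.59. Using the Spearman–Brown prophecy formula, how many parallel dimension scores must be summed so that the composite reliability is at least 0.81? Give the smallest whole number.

k ≥ ρ*(1−ρ₁)/(ρ₁(1−ρ*)) = 0.81·0.41 / (0.59·0.19) = 2.963.
Smallest integer k = 3.

3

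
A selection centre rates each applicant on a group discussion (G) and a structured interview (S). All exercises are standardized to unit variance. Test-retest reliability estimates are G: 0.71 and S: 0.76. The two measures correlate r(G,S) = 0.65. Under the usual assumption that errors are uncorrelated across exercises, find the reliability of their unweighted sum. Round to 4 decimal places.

Var(G+S) = 2 + 2·[0.65] = 2 + 1.3 = 3.3.
With uncorrelated errors the cross-covariances are all true-score covariance, so they carry over unchanged; only the diagonal terms shrink to ρᵢσᵢ².
True-score variance = [0.71 + 0.76] + 1.3 = 1.47 + 1.3 = 2.77.
Reliability = 2.77 / 3.3 = 0.8394.

0.8394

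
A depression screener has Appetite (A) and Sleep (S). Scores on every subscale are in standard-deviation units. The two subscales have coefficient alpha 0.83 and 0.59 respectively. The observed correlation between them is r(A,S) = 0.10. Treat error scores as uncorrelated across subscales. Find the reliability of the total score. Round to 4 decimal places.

0.7364

Var(A+S) = 2 + 2·[0.10] = 2 + 0.2 = 2.2.
Because errors are independent across components, Cov(Tᵢ,Tⱼ) = Cov(Xᵢ,Xⱼ); the off-diagonal part of the true-score variance is the same as above.
True-score variance = [0.83 + 0.59] + 0.2 = 1.42 + 0.2 = 1.62.
Reliability = 1.62 / 2.2 = 0.7364.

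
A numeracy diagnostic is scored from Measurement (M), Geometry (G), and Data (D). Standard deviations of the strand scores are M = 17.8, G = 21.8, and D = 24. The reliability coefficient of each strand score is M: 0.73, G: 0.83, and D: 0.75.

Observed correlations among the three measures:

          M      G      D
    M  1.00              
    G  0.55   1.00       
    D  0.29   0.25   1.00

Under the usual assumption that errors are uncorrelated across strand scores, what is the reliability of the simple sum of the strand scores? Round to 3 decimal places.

Var(M+G+D) = 17.8² + 21.8² + 24² + 2·[17.8·21.8·0.55 + 17.8·24·0.29 + 21.8·24·0.25] = 1368.08 + 936.22 = 2304.3.
Under uncorrelated errors the observed covariances equal the true-score covariances, so only the own-variance terms attenuate.
True-score variance = [17.8²·0.73 + 21.8²·0.83 + 24²·0.75] + 936.22 = 1057.74 + 936.22 = 1993.96.
Reliability = 1993.96 / 2304.3 = 0.865.

0.865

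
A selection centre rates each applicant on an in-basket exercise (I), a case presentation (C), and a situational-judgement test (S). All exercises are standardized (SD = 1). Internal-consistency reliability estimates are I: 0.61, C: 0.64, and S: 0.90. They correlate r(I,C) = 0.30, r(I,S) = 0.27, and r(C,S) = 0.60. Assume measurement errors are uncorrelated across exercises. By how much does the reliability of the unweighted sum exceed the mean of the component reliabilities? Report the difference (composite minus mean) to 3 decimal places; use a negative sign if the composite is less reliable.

Var(sum) = 3 + 2.34 = 5.34; true-score variance = 2.15 + 2.34 = 4.49; composite reliability = 0.8408.
Mean component reliability = 0.7167.
Difference = 0.8408 − 0.7167 = 0.124.

0.124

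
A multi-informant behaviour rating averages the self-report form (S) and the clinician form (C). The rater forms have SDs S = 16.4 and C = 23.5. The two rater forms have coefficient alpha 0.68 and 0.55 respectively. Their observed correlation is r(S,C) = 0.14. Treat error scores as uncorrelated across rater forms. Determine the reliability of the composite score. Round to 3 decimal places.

0.640

Var(S+C) = 16.4² + 23.5² + 2·[16.4·23.5·0.14] = 821.21 + 107.912 = 929.122.
Because errors are independent across components, Cov(Tᵢ,Tⱼ) = Cov(Xᵢ,Xⱼ); the off-diagonal part of the true-score variance is the same as above.
True-score variance = [16.4²·0.68 + 23.5²·0.55] + 107.912 = 486.63 + 107.912 = 594.542.
Reliability = 594.542 / 929.122 = 0.640.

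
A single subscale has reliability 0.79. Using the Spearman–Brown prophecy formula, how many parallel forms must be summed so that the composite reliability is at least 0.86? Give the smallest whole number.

2

k ≥ ρ*(1−ρ₁)/(ρ₁(1−ρ*)) = 0.86·0.21 / (0.79·0.14) = 1.633.
Smallest integer k = 2.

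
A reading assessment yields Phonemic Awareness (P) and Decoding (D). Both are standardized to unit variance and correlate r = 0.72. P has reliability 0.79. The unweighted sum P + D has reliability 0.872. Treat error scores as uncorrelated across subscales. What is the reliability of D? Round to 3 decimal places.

Var(P+D) = 2 + 2·0.72 = 3.440.
True-score variance = ρ_P + ρ_D + 2·0.72, so 0.872 = (0.79 + ρ_D + 1.44) / 3.440.
ρ_D = 0.872·3.440 − 0.79 − 1.44 = 0.770.

0.770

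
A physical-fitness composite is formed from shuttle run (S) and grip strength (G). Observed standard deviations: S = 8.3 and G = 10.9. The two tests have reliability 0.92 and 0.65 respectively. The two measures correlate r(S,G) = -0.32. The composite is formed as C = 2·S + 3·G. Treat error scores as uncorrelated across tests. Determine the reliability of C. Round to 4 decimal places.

0.6027

Var(C) = 2²·8.3² + 3²·10.9² + 2·[6·8.3·10.9·(-0.32)] = 1344.85 − 347.405 = 997.445.
Under uncorrelated errors the observed covariances equal the true-score covariances, so only the own-variance terms attenuate.
True-score variance = [2²·8.3²·0.92 + 3²·10.9²·0.65] − 347.405 = 948.554 − 347.405 = 601.149.
Reliability = 601.149 / 997.445 = 0.6027.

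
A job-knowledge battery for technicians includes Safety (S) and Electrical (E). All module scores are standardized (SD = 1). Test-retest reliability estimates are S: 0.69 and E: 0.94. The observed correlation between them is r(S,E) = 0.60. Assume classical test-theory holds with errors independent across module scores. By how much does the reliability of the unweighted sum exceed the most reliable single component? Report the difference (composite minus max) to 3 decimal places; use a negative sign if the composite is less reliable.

-0.056

Var(sum) = 2 + 1.2 = 3.2; true-score variance = 1.63 + 1.2 = 2.83; composite reliability = 0.8844.
Max component reliability = 0.9400.
Difference = 0.8844 − 0.9400 = -0.056.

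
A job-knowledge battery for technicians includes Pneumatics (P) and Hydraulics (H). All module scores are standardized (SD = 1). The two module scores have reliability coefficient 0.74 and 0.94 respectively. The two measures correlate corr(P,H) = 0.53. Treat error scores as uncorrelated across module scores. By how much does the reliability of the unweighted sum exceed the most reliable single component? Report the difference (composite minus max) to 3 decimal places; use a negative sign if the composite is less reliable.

-0.045

Var(sum) = 2 + 1.06 = 3.06; true-score variance = 1.68 + 1.06 = 2.74; composite reliability = 0.8954.
Max component reliability = 0.9400.
Difference = 0.8954 − 0.9400 = -0.045.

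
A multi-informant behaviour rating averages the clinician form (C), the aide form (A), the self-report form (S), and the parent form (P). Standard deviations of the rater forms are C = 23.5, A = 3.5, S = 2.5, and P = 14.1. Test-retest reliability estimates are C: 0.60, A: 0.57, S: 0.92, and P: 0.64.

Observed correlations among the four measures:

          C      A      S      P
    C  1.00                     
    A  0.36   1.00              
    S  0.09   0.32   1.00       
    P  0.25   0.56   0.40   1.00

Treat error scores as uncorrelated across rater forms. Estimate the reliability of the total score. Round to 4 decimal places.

Var(C+A+S+P) = 23.5² + 3.5² + 2.5² + 14.1² + 2·[23.5·3.5·0.36 + 23.5·2.5·0.09 + 23.5·14.1·0.25 + 3.5·2.5·0.32 + 3.5·14.1·0.56 + 2.5·14.1·0.40] = 769.56 + 324.542 = 1094.1.
With uncorrelated errors the cross-covariances are all true-score covariance, so they carry over unchanged; only the diagonal terms shrink to ρᵢσᵢ².
True-score variance = [23.5²·0.60 + 3.5²·0.57 + 2.5²·0.92 + 14.1²·0.64] + 324.542 = 471.321 + 324.542 = 795.863.
Reliability = 795.863 / 1094.1 = 0.7274.

0.7274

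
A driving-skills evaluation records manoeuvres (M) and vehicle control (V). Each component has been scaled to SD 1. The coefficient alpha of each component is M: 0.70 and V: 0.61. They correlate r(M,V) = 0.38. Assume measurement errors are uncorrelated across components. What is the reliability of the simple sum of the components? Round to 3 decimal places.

0.750

Var(M+V) = 2 + 2·[0.38] = 2 + 0.76 = 2.76.
Under uncorrelated errors the observed covariances equal the true-score covariances, so only the own-variance terms attenuate.
True-score variance = [0.70 + 0.61] + 0.76 = 1.31 + 0.76 = 2.07.
Reliability = 2.07 / 2.76 = 0.750.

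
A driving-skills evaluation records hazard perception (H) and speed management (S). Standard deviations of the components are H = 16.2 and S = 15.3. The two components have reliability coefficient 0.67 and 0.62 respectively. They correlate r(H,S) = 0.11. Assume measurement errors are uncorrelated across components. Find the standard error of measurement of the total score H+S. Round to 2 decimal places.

Var(total) = 496.53 + 54.5292 = 551.059.
True-score variance = 320.971 + 54.5292 = 375.5, so reliability = 0.6814.
Error variance = 551.059 − 375.5 = 175.559; SEM = √175.559 = 13.25.

13.25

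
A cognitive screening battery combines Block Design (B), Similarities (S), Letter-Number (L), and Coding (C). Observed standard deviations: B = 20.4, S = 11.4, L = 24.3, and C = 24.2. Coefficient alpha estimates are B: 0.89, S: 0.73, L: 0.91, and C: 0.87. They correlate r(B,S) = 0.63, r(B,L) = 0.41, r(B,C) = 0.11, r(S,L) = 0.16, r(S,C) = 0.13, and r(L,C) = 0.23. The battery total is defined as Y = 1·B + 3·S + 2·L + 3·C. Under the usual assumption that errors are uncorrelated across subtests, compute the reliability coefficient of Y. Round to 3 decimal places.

0.910

Var(Y) = 20.4² + 3²·11.4² + 2²·24.3² + 3²·24.2² + 2·[3·20.4·11.4·0.63 + 2·20.4·24.3·0.41 + 3·20.4·24.2·0.11 + 6·11.4·24.3·0.16 + 9·11.4·24.2·0.13 + 6·24.3·24.2·0.23] = 9218.52 + 4818.37 = 14036.9.
With uncorrelated errors the cross-covariances are all true-score covariance, so they carry over unchanged; only the diagonal terms shrink to ρᵢσᵢ².
True-score variance = [20.4²·0.89 + 3²·11.4²·0.73 + 2²·24.3²·0.91 + 3²·24.2²·0.87] + 4818.37 = 7959.16 + 4818.37 = 12777.5.
Reliability = 12777.5 / 14036.9 = 0.910.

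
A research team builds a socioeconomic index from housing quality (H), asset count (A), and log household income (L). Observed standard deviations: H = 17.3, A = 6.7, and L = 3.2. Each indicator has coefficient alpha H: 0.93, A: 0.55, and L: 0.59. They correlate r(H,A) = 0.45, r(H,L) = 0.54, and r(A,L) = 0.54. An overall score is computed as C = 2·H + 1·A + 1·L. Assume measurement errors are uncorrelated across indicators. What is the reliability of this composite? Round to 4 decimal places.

Var(C) = 2²·17.3² + 6.7² + 3.2² + 2·[2·17.3·6.7·0.45 + 2·17.3·3.2·0.54 + 6.7·3.2·0.54] = 1252.29 + 351.371 = 1603.66.
With uncorrelated errors the cross-covariances are all true-score covariance, so they carry over unchanged; only the diagonal terms shrink to ρᵢσᵢ².
True-score variance = [2²·17.3²·0.93 + 6.7²·0.55 + 3.2²·0.59] + 351.371 = 1144.09 + 351.371 = 1495.46.
Reliability = 1495.46 / 1603.66 = 0.9325.

0.9325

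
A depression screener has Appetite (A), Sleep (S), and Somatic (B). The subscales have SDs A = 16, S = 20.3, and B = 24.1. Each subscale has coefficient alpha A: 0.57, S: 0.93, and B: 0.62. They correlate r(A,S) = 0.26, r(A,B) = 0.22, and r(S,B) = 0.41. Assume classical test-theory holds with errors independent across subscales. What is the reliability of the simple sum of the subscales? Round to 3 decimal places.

Var(A+S+B) = 16² + 20.3² + 24.1² + 2·[16·20.3·0.26 + 16·24.1·0.22 + 20.3·24.1·0.41] = 1248.9 + 739.729 = 1988.63.
Because errors are independent across components, Cov(Tᵢ,Tⱼ) = Cov(Xᵢ,Xⱼ); the off-diagonal part of the true-score variance is the same as above.
True-score variance = [16²·0.57 + 20.3²·0.93 + 24.1²·0.62] + 739.729 = 889.266 + 739.729 = 1628.99.
Reliability = 1628.99 / 1988.63 = 0.819.

0.819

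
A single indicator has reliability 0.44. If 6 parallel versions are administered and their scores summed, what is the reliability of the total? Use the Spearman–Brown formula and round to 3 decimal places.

0.825

ρ_k = kρ / (1 + (k−1)ρ) = 6·0.44 / (1 + 5·0.44) = 2.640 / 3.200 = 0.825.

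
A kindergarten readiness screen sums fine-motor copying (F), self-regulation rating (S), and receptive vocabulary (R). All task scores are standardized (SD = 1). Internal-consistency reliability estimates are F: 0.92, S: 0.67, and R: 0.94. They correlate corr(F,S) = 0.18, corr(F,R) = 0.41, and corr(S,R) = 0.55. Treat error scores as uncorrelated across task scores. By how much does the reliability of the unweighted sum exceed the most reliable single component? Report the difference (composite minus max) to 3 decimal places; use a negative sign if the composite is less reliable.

-0.029

Var(sum) = 3 + 2.28 = 5.28; true-score variance = 2.53 + 2.28 = 4.81; composite reliability = 0.9110.
Max component reliability = 0.9400.
Difference = 0.9110 − 0.9400 = -0.029.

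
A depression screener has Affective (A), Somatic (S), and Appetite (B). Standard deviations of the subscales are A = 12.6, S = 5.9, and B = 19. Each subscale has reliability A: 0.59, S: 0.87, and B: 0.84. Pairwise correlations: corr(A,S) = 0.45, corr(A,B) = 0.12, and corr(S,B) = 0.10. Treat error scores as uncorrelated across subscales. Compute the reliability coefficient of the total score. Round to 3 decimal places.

0.818

Var(A+S+B) = 12.6² + 5.9² + 19² + 2·[12.6·5.9·0.45 + 12.6·19·0.12 + 5.9·19·0.10] = 554.57 + 146.782 = 701.352.
Because errors are independent across components, Cov(Tᵢ,Tⱼ) = Cov(Xᵢ,Xⱼ); the off-diagonal part of the true-score variance is the same as above.
True-score variance = [12.6²·0.59 + 5.9²·0.87 + 19²·0.84] + 146.782 = 427.193 + 146.782 = 573.975.
Reliability = 573.975 / 701.352 = 0.818.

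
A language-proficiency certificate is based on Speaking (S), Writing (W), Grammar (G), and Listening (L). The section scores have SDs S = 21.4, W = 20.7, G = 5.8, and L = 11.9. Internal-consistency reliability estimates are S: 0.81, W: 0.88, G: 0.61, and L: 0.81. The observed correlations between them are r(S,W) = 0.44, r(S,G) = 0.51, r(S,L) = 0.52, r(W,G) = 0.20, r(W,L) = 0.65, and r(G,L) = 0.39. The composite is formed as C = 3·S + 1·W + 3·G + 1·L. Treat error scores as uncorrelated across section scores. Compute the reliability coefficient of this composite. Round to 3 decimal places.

0.888

Var(C) = 3²·21.4² + 20.7² + 3²·5.8² + 11.9² + 2·[3·21.4·20.7·0.44 + 9·21.4·5.8·0.51 + 3·21.4·11.9·0.52 + 3·20.7·5.8·0.20 + 20.7·11.9·0.65 + 3·5.8·11.9·0.39] = 4994.5 + 3729.24 = 8723.74.
With uncorrelated errors the cross-covariances are all true-score covariance, so they carry over unchanged; only the diagonal terms shrink to ρᵢσᵢ².
True-score variance = [3²·21.4²·0.81 + 20.7²·0.88 + 3²·5.8²·0.61 + 11.9²·0.81] + 3729.24 = 4014.99 + 3729.24 = 7744.22.
Reliability = 7744.22 / 8723.74 = 0.888.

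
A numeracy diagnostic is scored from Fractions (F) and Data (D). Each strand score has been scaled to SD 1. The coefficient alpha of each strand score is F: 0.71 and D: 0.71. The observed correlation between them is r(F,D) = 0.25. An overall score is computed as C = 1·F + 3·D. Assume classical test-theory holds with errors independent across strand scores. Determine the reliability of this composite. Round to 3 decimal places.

Var(C) = 1 + 3² + 2·[3·0.25] = 10 + 1.5 = 11.5.
With uncorrelated errors the cross-covariances are all true-score covariance, so they carry over unchanged; only the diagonal terms shrink to ρᵢσᵢ².
True-score variance = [0.71 + 3²·0.71] + 1.5 = 7.1 + 1.5 = 8.6.
Reliability = 8.6 / 11.5 = 0.748.

0.748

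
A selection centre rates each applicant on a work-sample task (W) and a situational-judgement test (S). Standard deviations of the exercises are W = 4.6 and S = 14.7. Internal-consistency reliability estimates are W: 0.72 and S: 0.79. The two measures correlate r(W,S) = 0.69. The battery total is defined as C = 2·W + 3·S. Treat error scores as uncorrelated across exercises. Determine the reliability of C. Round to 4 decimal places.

Var(C) = 2²·4.6² + 3²·14.7² + 2·[6·4.6·14.7·0.69] = 2029.45 + 559.894 = 2589.34.
Because errors are independent across components, Cov(Tᵢ,Tⱼ) = Cov(Xᵢ,Xⱼ); the off-diagonal part of the true-score variance is the same as above.
True-score variance = [2²·4.6²·0.72 + 3²·14.7²·0.79] + 559.894 = 1597.34 + 559.894 = 2157.23.
Reliability = 2157.23 / 2589.34 = 0.8331.

0.8331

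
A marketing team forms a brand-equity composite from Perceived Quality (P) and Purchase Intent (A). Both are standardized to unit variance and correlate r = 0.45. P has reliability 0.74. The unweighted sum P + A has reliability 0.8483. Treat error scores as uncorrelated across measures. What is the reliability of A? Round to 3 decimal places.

Var(P+A) = 2 + 2·0.45 = 2.900.
True-score variance = ρ_P + ρ_A + 2·0.45, so 0.8483 = (0.74 + ρ_A + 0.90) / 2.900.
ρ_A = 0.8483·2.900 − 0.74 − 0.90 = 0.820.

0.820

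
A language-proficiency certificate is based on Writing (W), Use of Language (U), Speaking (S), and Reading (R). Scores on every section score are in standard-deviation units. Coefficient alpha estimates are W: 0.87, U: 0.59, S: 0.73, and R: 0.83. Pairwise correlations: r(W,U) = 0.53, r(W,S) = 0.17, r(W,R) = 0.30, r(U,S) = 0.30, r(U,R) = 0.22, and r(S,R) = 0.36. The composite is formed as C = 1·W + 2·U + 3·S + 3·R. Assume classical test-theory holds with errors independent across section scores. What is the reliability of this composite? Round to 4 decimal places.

0.8591

Var(C) = 1 + 2² + 3² + 3² + 2·[2·0.53 + 3·0.17 + 3·0.30 + 6·0.30 + 6·0.22 + 9·0.36] = 23 + 17.66 = 40.66.
With uncorrelated errors the cross-covariances are all true-score covariance, so they carry over unchanged; only the diagonal terms shrink to ρᵢσᵢ².
True-score variance = [0.87 + 2²·0.59 + 3²·0.73 + 3²·0.83] + 17.66 = 17.27 + 17.66 = 34.93.
Reliability = 34.93 / 40.66 = 0.8591.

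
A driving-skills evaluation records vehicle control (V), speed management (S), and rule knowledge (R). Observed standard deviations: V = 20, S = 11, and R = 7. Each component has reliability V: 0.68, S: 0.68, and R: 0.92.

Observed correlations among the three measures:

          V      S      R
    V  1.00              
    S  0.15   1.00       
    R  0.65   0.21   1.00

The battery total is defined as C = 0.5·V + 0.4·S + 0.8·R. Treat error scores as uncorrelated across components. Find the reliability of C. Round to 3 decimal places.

Var(C) = 0.5²·20² + 0.4²·11² + 0.8²·7² + 2·[0.2·20·11·0.15 + 0.4·20·7·0.65 + 0.32·11·7·0.21] = 150.72 + 96.3488 = 247.069.
Under uncorrelated errors the observed covariances equal the true-score covariances, so only the own-variance terms attenuate.
True-score variance = [0.5²·20²·0.68 + 0.4²·11²·0.68 + 0.8²·7²·0.92] + 96.3488 = 110.016 + 96.3488 = 206.365.
Reliability = 206.365 / 247.069 = 0.835.

0.835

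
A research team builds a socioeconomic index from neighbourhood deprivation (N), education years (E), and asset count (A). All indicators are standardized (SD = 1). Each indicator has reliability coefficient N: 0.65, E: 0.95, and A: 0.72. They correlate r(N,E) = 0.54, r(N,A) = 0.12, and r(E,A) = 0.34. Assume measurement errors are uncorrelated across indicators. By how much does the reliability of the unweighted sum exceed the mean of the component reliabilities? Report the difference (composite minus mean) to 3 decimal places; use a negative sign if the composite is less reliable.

0.091

Var(sum) = 3 + 2 = 5; true-score variance = 2.32 + 2 = 4.32; composite reliability = 0.8640.
Mean component reliability = 0.7733.
Difference = 0.8640 − 0.7733 = 0.091.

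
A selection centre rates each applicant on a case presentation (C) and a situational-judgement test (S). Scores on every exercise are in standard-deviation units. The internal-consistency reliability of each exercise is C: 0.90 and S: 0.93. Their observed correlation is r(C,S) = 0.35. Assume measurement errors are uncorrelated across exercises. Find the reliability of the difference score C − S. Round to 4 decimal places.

Var(C−S) = 1 + 1 − 2·0.35 = 2 − 0.7 = 1.3.
With uncorrelated errors the cross-covariances are all true-score covariance, so they carry over unchanged; only the diagonal terms shrink to ρᵢσᵢ².
True-score variance = [0.90 + 0.93] − 0.7 = 1.83 − 0.7 = 1.13.
Reliability = 1.13 / 1.3 = 0.8692.

0.8692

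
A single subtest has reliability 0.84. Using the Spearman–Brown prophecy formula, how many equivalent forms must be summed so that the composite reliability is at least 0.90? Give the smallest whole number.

k ≥ ρ*(1−ρ₁)/(ρ₁(1−ρ*)) = 0.90·0.16 / (0.84·0.10) = 1.714.
Smallest integer k = 2.

2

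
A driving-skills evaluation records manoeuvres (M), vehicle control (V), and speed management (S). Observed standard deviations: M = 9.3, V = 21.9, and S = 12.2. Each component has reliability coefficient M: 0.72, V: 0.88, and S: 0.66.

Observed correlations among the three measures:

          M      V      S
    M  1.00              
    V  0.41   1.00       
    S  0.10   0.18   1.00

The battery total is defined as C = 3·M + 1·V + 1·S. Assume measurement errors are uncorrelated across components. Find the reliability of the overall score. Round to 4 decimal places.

Var(C) = 3²·9.3² + 21.9² + 12.2² + 2·[3·9.3·21.9·0.41 + 3·9.3·12.2·0.10 + 21.9·12.2·0.18] = 1406.86 + 665.289 = 2072.15.
Because errors are independent across components, Cov(Tᵢ,Tⱼ) = Cov(Xᵢ,Xⱼ); the off-diagonal part of the true-score variance is the same as above.
True-score variance = [3²·9.3²·0.72 + 21.9²·0.88 + 12.2²·0.66] + 665.289 = 1080.75 + 665.289 = 1746.04.
Reliability = 1746.04 / 2072.15 = 0.8426.

0.8426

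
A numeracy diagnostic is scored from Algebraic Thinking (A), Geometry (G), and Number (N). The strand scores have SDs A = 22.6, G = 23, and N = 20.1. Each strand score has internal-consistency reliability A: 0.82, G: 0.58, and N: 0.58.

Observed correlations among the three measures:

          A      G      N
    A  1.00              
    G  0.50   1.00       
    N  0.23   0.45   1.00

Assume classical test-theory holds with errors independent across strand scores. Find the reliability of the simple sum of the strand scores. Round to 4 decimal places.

0.8131

Var(A+G+N) = 22.6² + 23² + 20.1² + 2·[22.6·23·0.50 + 22.6·20.1·0.23 + 23·20.1·0.45] = 1443.77 + 1144.83 = 2588.6.
Under uncorrelated errors the observed covariances equal the true-score covariances, so only the own-variance terms attenuate.
True-score variance = [22.6²·0.82 + 23²·0.58 + 20.1²·0.58] + 1144.83 = 959.969 + 1144.83 = 2104.8.
Reliability = 2104.8 / 2588.6 = 0.8131.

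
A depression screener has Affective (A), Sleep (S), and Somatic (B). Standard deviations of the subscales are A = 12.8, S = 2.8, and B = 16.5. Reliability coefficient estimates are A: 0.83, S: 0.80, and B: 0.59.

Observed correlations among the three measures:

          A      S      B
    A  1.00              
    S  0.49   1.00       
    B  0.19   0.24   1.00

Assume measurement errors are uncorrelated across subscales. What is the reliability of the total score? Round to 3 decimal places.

0.757

Var(A+S+B) = 12.8² + 2.8² + 16.5² + 2·[12.8·2.8·0.49 + 12.8·16.5·0.19 + 2.8·16.5·0.24] = 443.93 + 137.555 = 581.485.
With uncorrelated errors the cross-covariances are all true-score covariance, so they carry over unchanged; only the diagonal terms shrink to ρᵢσᵢ².
True-score variance = [12.8²·0.83 + 2.8²·0.80 + 16.5²·0.59] + 137.555 = 302.887 + 137.555 = 440.442.
Reliability = 440.442 / 581.485 = 0.757.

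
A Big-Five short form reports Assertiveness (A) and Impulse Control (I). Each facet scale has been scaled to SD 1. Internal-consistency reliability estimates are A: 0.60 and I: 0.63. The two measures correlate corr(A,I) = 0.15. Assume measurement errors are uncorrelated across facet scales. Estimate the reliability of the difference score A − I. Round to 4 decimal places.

Var(A−I) = 1 + 1 − 2·0.15 = 2 − 0.3 = 1.7.
With uncorrelated errors the cross-covariances are all true-score covariance, so they carry over unchanged; only the diagonal terms shrink to ρᵢσᵢ².
True-score variance = [0.60 + 0.63] − 0.3 = 1.23 − 0.3 = 0.93.
Reliability = 0.93 / 1.7 = 0.5471.

0.5471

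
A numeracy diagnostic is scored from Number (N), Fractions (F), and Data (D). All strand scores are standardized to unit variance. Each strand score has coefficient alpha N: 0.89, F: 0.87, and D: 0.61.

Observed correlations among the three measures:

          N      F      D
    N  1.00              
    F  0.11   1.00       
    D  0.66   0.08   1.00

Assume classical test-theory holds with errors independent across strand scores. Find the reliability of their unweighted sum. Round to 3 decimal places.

0.866

Var(N+F+D) = 3 + 2·[0.11 + 0.66 + 0.08] = 3 + 1.7 = 4.7.
Because errors are independent across components, Cov(Tᵢ,Tⱼ) = Cov(Xᵢ,Xⱼ); the off-diagonal part of the true-score variance is the same as above.
True-score variance = [0.89 + 0.87 + 0.61] + 1.7 = 2.37 + 1.7 = 4.07.
Reliability = 4.07 / 4.7 = 0.866.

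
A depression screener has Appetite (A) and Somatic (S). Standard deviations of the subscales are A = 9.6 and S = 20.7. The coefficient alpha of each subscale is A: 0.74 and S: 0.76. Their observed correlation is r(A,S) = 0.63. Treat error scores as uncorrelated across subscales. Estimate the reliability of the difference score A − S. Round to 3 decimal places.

Var(A−S) = 9.6² + 20.7² − 2·9.6·20.7·0.63 = 520.65 − 250.387 = 270.263.
Under uncorrelated errors the observed covariances equal the true-score covariances, so only the own-variance terms attenuate.
True-score variance = [9.6²·0.74 + 20.7²·0.76] − 250.387 = 393.851 − 250.387 = 143.464.
Reliability = 143.464 / 270.263 = 0.531.

0.531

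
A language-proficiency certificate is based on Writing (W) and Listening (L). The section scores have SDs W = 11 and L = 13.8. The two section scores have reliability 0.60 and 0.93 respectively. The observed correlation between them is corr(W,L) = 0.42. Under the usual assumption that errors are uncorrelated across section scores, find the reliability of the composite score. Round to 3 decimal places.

0.859

Var(W+L) = 11² + 13.8² + 2·[11·13.8·0.42] = 311.44 + 127.512 = 438.952.
Because errors are independent across components, Cov(Tᵢ,Tⱼ) = Cov(Xᵢ,Xⱼ); the off-diagonal part of the true-score variance is the same as above.
True-score variance = [11²·0.60 + 13.8²·0.93] + 127.512 = 249.709 + 127.512 = 377.221.
Reliability = 377.221 / 438.952 = 0.859.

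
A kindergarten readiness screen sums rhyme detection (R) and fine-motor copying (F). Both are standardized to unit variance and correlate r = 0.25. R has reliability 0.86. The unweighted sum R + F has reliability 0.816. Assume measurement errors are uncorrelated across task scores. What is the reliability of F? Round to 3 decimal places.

Var(R+F) = 2 + 2·0.25 = 2.500.
True-score variance = ρ_R + ρ_F + 2·0.25, so 0.816 = (0.86 + ρ_F + 0.50) / 2.500.
ρ_F = 0.816·2.500 − 0.86 − 0.50 = 0.680.

0.680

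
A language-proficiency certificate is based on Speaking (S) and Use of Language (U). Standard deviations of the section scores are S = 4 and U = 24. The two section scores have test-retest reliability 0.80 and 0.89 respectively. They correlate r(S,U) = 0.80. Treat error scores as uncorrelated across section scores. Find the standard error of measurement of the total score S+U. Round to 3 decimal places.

Var(total) = 592 + 153.6 = 745.6.
True-score variance = 525.44 + 153.6 = 679.04, so reliability = 0.9107.
Error variance = 745.6 − 679.04 = 66.56; SEM = √66.56 = 8.158.

8.158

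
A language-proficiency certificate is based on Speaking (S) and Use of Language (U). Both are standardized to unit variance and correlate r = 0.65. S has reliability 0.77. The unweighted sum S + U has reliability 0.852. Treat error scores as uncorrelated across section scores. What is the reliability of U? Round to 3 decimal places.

0.742

Var(S+U) = 2 + 2·0.65 = 3.300.
True-score variance = ρ_S + ρ_U + 2·0.65, so 0.852 = (0.77 + ρ_U + 1.30) / 3.300.
ρ_U = 0.852·3.300 − 0.77 − 1.30 = 0.742.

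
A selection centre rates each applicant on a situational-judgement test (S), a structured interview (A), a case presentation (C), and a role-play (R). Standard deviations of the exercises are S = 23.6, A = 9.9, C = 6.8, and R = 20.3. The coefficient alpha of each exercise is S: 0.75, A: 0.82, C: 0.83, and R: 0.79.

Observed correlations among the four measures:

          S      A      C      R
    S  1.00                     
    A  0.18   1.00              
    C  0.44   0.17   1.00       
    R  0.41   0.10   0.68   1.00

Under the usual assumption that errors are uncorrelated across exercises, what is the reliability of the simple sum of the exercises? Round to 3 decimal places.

Var(S+A+C+R) = 23.6² + 9.9² + 6.8² + 20.3² + 2·[23.6·9.9·0.18 + 23.6·6.8·0.44 + 23.6·20.3·0.41 + 9.9·6.8·0.17 + 9.9·20.3·0.10 + 6.8·20.3·0.68] = 1113.3 + 868.996 = 1982.3.
Under uncorrelated errors the observed covariances equal the true-score covariances, so only the own-variance terms attenuate.
True-score variance = [23.6²·0.75 + 9.9²·0.82 + 6.8²·0.83 + 20.3²·0.79] + 868.996 = 862.019 + 868.996 = 1731.01.
Reliability = 1731.01 / 1982.3 = 0.873.

0.873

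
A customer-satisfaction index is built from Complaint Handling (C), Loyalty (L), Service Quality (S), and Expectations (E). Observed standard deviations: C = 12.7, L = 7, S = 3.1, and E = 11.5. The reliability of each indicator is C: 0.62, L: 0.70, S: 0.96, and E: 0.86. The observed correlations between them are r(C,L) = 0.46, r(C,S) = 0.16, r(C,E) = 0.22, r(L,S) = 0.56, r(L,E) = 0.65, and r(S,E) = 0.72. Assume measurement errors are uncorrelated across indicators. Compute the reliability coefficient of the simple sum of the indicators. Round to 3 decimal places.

Var(C+L+S+E) = 12.7² + 7² + 3.1² + 11.5² + 2·[12.7·7·0.46 + 12.7·3.1·0.16 + 12.7·11.5·0.22 + 7·3.1·0.56 + 7·11.5·0.65 + 3.1·11.5·0.72] = 352.15 + 338.938 = 691.088.
Because errors are independent across components, Cov(Tᵢ,Tⱼ) = Cov(Xᵢ,Xⱼ); the off-diagonal part of the true-score variance is the same as above.
True-score variance = [12.7²·0.62 + 7²·0.70 + 3.1²·0.96 + 11.5²·0.86] + 338.938 = 257.26 + 338.938 = 596.199.
Reliability = 596.199 / 691.088 = 0.863.

0.863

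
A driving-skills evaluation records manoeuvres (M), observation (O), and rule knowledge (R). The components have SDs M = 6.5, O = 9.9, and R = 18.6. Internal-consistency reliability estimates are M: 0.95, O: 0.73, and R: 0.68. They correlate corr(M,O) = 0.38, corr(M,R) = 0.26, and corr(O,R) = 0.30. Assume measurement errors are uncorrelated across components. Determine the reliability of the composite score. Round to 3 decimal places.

Var(M+O+R) = 6.5² + 9.9² + 18.6² + 2·[6.5·9.9·0.38 + 6.5·18.6·0.26 + 9.9·18.6·0.30] = 486.22 + 222.258 = 708.478.
With uncorrelated errors the cross-covariances are all true-score covariance, so they carry over unchanged; only the diagonal terms shrink to ρᵢσᵢ².
True-score variance = [6.5²·0.95 + 9.9²·0.73 + 18.6²·0.68] + 222.258 = 346.938 + 222.258 = 569.196.
Reliability = 569.196 / 708.478 = 0.803.

0.803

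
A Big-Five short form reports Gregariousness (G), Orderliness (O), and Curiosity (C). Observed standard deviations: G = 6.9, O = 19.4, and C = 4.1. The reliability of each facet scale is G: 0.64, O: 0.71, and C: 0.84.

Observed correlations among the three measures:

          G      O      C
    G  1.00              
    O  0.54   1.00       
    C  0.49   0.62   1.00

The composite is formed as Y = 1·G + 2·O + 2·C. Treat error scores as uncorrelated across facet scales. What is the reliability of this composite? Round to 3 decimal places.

Var(Y) = 6.9² + 2²·19.4² + 2²·4.1² + 2·[2·6.9·19.4·0.54 + 2·6.9·4.1·0.49 + 4·19.4·4.1·0.62] = 1620.29 + 739.104 = 2359.39.
Under uncorrelated errors the observed covariances equal the true-score covariances, so only the own-variance terms attenuate.
True-score variance = [6.9²·0.64 + 2²·19.4²·0.71 + 2²·4.1²·0.84] + 739.104 = 1155.81 + 739.104 = 1894.92.
Reliability = 1894.92 / 2359.39 = 0.803.

0.803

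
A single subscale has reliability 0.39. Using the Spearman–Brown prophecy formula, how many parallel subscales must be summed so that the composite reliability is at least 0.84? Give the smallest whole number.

9

k ≥ ρ*(1−ρ₁)/(ρ₁(1−ρ*)) = 0.84·0.61 / (0.39·0.16) = 8.212.
Smallest integer k = 9.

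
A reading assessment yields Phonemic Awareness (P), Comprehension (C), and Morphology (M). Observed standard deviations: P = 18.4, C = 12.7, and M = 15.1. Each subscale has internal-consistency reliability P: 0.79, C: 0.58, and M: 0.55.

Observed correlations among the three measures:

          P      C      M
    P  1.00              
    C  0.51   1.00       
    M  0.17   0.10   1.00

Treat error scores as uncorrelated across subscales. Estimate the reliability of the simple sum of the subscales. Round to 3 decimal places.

Var(P+C+M) = 18.4² + 12.7² + 15.1² + 2·[18.4·12.7·0.51 + 18.4·15.1·0.17 + 12.7·15.1·0.10] = 727.86 + 371.173 = 1099.03.
With uncorrelated errors the cross-covariances are all true-score covariance, so they carry over unchanged; only the diagonal terms shrink to ρᵢσᵢ².
True-score variance = [18.4²·0.79 + 12.7²·0.58 + 15.1²·0.55] + 371.173 = 486.416 + 371.173 = 857.589.
Reliability = 857.589 / 1099.03 = 0.780.

0.780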